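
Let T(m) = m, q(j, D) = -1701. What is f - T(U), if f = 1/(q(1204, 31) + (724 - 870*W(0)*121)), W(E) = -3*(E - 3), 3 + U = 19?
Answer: -15174513/948407 ≈ -16.000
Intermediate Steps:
U = 16 (U = -3 + 19 = 16)
W(E) = 9 - 3*E (W(E) = -3*(-3 + E) = 9 - 3*E)
f = -1/948407 (f = 1/(-1701 + (724 - 870*(9 - 3*0)*121)) = 1/(-1701 + (724 - 870*(9 + 0)*121)) = 1/(-1701 + (724 - 7830*121)) = 1/(-1701 + (724 - 870*1089)) = 1/(-1701 + (724 - 947430)) = 1/(-1701 - 946706) = 1/(-948407) = -1/948407 ≈ -1.0544e-6)
f - T(U) = -1/948407 - 1*16 = -1/948407 - 16 = -15174513/948407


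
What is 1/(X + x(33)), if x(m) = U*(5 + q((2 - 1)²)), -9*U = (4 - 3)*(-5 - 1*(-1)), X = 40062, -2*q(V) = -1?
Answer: 9/360580 ≈ 2.4960e-5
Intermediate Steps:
q(V) = ½ (q(V) = -½*(-1) = ½)
U = 4/9 (U = -(4 - 3)*(-5 - 1*(-1))/9 = -(-5 + 1)/9 = -(-4)/9 = -⅑*(-4) = 4/9 ≈ 0.44444)
x(m) = 22/9 (x(m) = 4*(5 + ½)/9 = (4/9)*(11/2) = 22/9)
1/(X + x(33)) = 1/(40062 + 22/9) = 1/(360580/9) = 9/360580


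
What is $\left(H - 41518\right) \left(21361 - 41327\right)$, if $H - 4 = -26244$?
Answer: $1352856228$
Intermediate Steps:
$H = -26240$ ($H = 4 - 26244 = -26240$)
$\left(H - 41518\right) \left(21361 - 41327\right) = \left(-26240 - 41518\right) \left(21361 - 41327\right) = \left(-67758\right) \left(-19966\right) = 1352856228$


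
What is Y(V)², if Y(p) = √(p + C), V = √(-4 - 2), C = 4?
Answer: 4 + I*√6 ≈ 4.0 + 2.4495*I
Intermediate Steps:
V = I*√6 (V = √(-6) = I*√6 ≈ 2.4495*I)
Y(p) = √(4 + p) (Y(p) = √(p + 4) = √(4 + p))
Y(V)² = (√(4 + I*√6))² = 4 + I*√6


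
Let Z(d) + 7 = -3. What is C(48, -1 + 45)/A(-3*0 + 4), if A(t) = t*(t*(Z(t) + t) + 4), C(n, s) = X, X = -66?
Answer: 33/40 ≈ 0.82500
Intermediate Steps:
Z(d) = -10 (Z(d) = -7 - 3 = -10)
C(n, s) = -66
A(t) = t*(4 + t*(-10 + t)) (A(t) = t*(t*(-10 + t) + 4) = t*(4 + t*(-10 + t)))
C(48, -1 + 45)/A(-3*0 + 4) = -66*1/((-3*0 + 4)*(4 + (-3*0 + 4)**2 - 10*(-3*0 + 4))) = -66*1/((0 + 4)*(4 + (0 + 4)**2 - 10*(0 + 4))) = -66*1/(4*(4 + 4**2 - 10*4)) = -66*1/(4*(4 + 16 - 40)) = -66/(4*(-20)) = -66/(-80) = -66*(-1/80) = 33/40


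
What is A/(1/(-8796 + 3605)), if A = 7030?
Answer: -36492730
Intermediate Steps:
A/(1/(-8796 + 3605)) = 7030/(1/(-8796 + 3605)) = 7030/(1/(-5191)) = 7030/(-1/5191) = 7030*(-5191) = -36492730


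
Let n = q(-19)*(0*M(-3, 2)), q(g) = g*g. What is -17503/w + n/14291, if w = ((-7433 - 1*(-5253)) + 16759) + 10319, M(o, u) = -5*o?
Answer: -17503/24898 ≈ -0.70299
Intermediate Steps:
q(g) = g**2
n = 0 (n = (-19)**2*(0*(-5*(-3))) = 361*(0*15) = 361*0 = 0)
w = 24898 (w = ((-7433 + 5253) + 16759) + 10319 = (-2180 + 16759) + 10319 = 14579 + 10319 = 24898)
-17503/w + n/14291 = -17503/24898 + 0/14291 = -17503*1/24898 + 0*(1/14291) = -17503/24898 + 0 = -17503/24898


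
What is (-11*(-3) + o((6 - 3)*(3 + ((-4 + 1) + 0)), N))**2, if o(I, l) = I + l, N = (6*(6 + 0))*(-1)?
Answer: 9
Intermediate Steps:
N = -36 (N = (6*6)*(-1) = 36*(-1) = -36)
(-11*(-3) + o((6 - 3)*(3 + ((-4 + 1) + 0)), N))**2 = (-11*(-3) + ((6 - 3)*(3 + ((-4 + 1) + 0)) - 36))**2 = (33 + (3*(3 + (-3 + 0)) - 36))**2 = (33 + (3*(3 - 3) - 36))**2 = (33 + (3*0 - 36))**2 = (33 + (0 - 36))**2 = (33 - 36)**2 = (-3)**2 = 9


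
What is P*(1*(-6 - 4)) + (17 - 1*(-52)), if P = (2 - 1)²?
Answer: 59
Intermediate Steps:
P = 1 (P = 1² = 1)
P*(1*(-6 - 4)) + (17 - 1*(-52)) = 1*(1*(-6 - 4)) + (17 - 1*(-52)) = 1*(1*(-10)) + (17 + 52) = 1*(-10) + 69 = -10 + 69 = 59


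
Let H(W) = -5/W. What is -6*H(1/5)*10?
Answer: 1500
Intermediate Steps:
-6*H(1/5)*10 = -(-30)/(1/5)*10 = -(-30)/⅕*10 = -(-30)*5*10 = -6*(-25)*10 = 150*10 = 1500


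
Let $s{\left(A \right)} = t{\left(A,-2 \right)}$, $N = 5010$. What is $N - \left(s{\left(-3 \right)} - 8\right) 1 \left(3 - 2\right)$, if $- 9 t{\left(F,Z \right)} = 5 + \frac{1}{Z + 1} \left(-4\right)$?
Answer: $5019$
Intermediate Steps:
$t{\left(F,Z \right)} = - \frac{5}{9} + \frac{4}{9 \left(1 + Z\right)}$ ($t{\left(F,Z \right)} = - \frac{5 + \frac{1}{Z + 1} \left(-4\right)}{9} = - \frac{5 + \frac{1}{1 + Z} \left(-4\right)}{9} = - \frac{5 - \frac{4}{1 + Z}}{9} = - \frac{5}{9} + \frac{4}{9 \left(1 + Z\right)}$)
$s{\left(A \right)} = -1$ ($s{\left(A \right)} = \frac{-1 - -10}{9 \left(1 - 2\right)} = \frac{-1 + 10}{9 \left(-1\right)} = \frac{1}{9} \left(-1\right) 9 = -1$)
$N - \left(s{\left(-3 \right)} - 8\right) 1 \left(3 - 2\right) = 5010 - \left(-1 - 8\right) 1 \left(3 - 2\right) = 5010 - - 9 \cdot 1 \cdot 1 = 5010 - \left(-9\right) 1 = 5010 - -9 = 5010 + 9 = 5019$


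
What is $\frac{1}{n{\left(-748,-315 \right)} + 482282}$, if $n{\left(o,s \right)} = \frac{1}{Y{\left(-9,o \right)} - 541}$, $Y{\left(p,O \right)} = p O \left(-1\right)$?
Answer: $\frac{7273}{3507636985} \approx 2.0735 \cdot 10^{-6}$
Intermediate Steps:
$Y{\left(p,O \right)} = - O p$ ($Y{\left(p,O \right)} = O p \left(-1\right) = - O p$)
$n{\left(o,s \right)} = \frac{1}{-541 + 9 o}$ ($n{\left(o,s \right)} = \frac{1}{\left(-1\right) o \left(-9\right) - 541} = \frac{1}{9 o - 541} = \frac{1}{-541 + 9 o}$)
$\frac{1}{n{\left(-748,-315 \right)} + 482282} = \frac{1}{\frac{1}{-541 + 9 \left(-748\right)} + 482282} = \frac{1}{\frac{1}{-541 - 6732} + 482282} = \frac{1}{\frac{1}{-7273} + 482282} = \frac{1}{- \frac{1}{7273} + 482282} = \frac{1}{\frac{3507636985}{7273}} = \frac{7273}{3507636985}$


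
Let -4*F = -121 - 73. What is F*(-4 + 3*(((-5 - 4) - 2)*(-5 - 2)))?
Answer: 22019/2 ≈ 11010.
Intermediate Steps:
F = 97/2 (F = -(-121 - 73)/4 = -¼*(-194) = 97/2 ≈ 48.500)
F*(-4 + 3*(((-5 - 4) - 2)*(-5 - 2))) = 97*(-4 + 3*(((-5 - 4) - 2)*(-5 - 2)))/2 = 97*(-4 + 3*((-9 - 2)*(-7)))/2 = 97*(-4 + 3*(-11*(-7)))/2 = 97*(-4 + 3*77)/2 = 97*(-4 + 231)/2 = (97/2)*227 = 22019/2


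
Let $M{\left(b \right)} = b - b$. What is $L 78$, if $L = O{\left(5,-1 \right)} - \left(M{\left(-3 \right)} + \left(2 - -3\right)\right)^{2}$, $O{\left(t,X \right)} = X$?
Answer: $-2028$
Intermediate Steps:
$M{\left(b \right)} = 0$
$L = -26$ ($L = -1 - \left(0 + \left(2 - -3\right)\right)^{2} = -1 - \left(0 + \left(2 + 3\right)\right)^{2} = -1 - \left(0 + 5\right)^{2} = -1 - 5^{2} = -1 - 25 = -26$)
$L 78 = \left(-26\right) 78 = -2028$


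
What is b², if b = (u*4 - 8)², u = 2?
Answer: 0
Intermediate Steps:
b = 0 (b = (2*4 - 8)² = (8 - 8)² = 0² = 0)
b² = 0² = 0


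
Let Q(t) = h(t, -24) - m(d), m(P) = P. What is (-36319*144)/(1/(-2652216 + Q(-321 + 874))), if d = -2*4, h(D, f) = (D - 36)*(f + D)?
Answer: 12440527212240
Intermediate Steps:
h(D, f) = (-36 + D)*(D + f)
d = -8
Q(t) = 872 + t² - 60*t (Q(t) = (t² - 36*t - 36*(-24) + t*(-24)) - 1*(-8) = (t² - 36*t + 864 - 24*t) + 8 = (864 + t² - 60*t) + 8 = 872 + t² - 60*t)
(-36319*144)/(1/(-2652216 + Q(-321 + 874))) = (-36319*144)/(1/(-2652216 + (872 + (-321 + 874)² - 60*(-321 + 874)))) = -5229936/(1/(-2652216 + (872 + 553² - 60*553))) = -5229936/(1/(-2652216 + (872 + 305809 - 33180))) = -5229936/(1/(-2652216 + 273501)) = -5229936/(1/(-2378715)) = -5229936/(-1/2378715) = -5229936*(-2378715) = 12440527212240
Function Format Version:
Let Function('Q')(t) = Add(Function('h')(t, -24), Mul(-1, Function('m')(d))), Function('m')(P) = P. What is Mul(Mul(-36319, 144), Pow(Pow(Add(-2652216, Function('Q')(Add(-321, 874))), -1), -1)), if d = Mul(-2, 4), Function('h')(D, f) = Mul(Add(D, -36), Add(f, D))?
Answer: 12440527212240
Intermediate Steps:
Function('h')(D, f) = Mul(Add(-36, D), Add(D, f))
d = -8
Function('Q')(t) = Add(872, Pow(t, 2), Mul(-60, t)) (Function('Q')(t) = Add(Add(Pow(t, 2), Mul(-36, t), Mul(-36, -24), Mul(t, -24)), Mul(-1, -8)) = Add(Add(Pow(t, 2), Mul(-36, t), 864, Mul(-24, t)), 8) = Add(Add(864, Pow(t, 2), Mul(-60, t)), 8) = Add(872, Pow(t, 2), Mul(-60, t)))
Mul(Mul(-36319, 144), Pow(Pow(Add(-2652216, Function('Q')(Add(-321, 874))), -1), -1)) = Mul(Mul(-36319, 144), Pow(Pow(Add(-2652216, Add(872, Pow(Add(-321, 874), 2), Mul(-60, Add(-321, 874)))), -1), -1)) = Mul(-5229936, Pow(Pow(Add(-2652216, Add(872, Pow(553, 2), Mul(-60, 553))), -1), -1)) = Mul(-5229936, Pow(Pow(Add(-2652216, Add(872, 305809, -33180)), -1), -1)) = Mul(-5229936, Pow(Pow(Add(-2652216, 273501), -1), -1)) = Mul(-5229936, Pow(Pow(-2378715, -1), -1)) = Mul(-5229936, Pow(Rational(-1, 2378715), -1)) = Mul(-5229936, -2378715) = 12440527212240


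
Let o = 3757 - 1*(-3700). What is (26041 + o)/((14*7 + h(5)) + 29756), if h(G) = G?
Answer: 11166/9953 ≈ 1.1219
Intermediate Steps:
o = 7457 (o = 3757 + 3700 = 7457)
(26041 + o)/((14*7 + h(5)) + 29756) = (26041 + 7457)/((14*7 + 5) + 29756) = 33498/((98 + 5) + 29756) = 33498/(103 + 29756) = 33498/29859 = 33498*(1/29859) = 11166/9953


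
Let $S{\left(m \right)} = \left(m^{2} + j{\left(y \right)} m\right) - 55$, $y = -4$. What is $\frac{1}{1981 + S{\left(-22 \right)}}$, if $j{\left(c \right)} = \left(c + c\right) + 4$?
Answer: $\frac{1}{2498} \approx 0.00040032$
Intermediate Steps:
$j{\left(c \right)} = 4 + 2 c$ ($j{\left(c \right)} = 2 c + 4 = 4 + 2 c$)
$S{\left(m \right)} = -55 + m^{2} - 4 m$ ($S{\left(m \right)} = \left(m^{2} + \left(4 + 2 \left(-4\right)\right) m\right) - 55 = \left(m^{2} + \left(4 - 8\right) m\right) - 55 = \left(m^{2} - 4 m\right) - 55 = -55 + m^{2} - 4 m$)
$\frac{1}{1981 + S{\left(-22 \right)}} = \frac{1}{1981 - \left(-33 - 484\right)} = \frac{1}{1981 + \left(-55 + 484 + 88\right)} = \frac{1}{1981 + 517} = \frac{1}{2498}$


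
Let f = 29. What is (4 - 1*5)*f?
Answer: -29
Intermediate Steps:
(4 - 1*5)*f = (4 - 1*5)*29 = (4 - 5)*29 = -1*29 = -29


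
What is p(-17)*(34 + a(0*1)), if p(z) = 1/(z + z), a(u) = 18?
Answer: -26/17 ≈ -1.5294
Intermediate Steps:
p(z) = 1/(2*z)
p(-17)*(34 + a(0*1)) = ((½)/(-17))*(34 + 18) = ((½)*(-1/17))*52 = -1/34*52 = -26/17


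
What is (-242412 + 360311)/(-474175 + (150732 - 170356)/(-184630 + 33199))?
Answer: -17853563469/71804774801 ≈ -0.24864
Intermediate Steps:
(-242412 + 360311)/(-474175 + (150732 - 170356)/(-184630 + 33199)) = 117899/(-474175 - 19624/(-151431)) = 117899/(-474175 - 19624*(-1/151431)) = 117899/(-474175 + 19624/151431) = 117899/(-71804774801/151431) = 117899*(-151431/71804774801) = -17853563469/71804774801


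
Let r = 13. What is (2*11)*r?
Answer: 286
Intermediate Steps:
(2*11)*r = (2*11)*13 = 22*13 = 286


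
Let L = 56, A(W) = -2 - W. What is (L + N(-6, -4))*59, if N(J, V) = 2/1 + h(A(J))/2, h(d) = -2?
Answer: 3363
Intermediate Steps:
N(J, V) = 1 (N(J, V) = 2/1 - 2/2 = 2*1 - 2*1/2 = 2 - 1 = 1)
(L + N(-6, -4))*59 = (56 + 1)*59 = 57*59 = 3363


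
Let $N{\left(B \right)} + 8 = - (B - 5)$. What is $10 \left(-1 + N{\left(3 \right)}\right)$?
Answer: $-70$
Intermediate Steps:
$N{\left(B \right)} = -3 - B$ ($N{\left(B \right)} = -8 - \left(B - 5\right) = -8 - \left(-5 + B\right) = -3 - B$)
$10 \left(-1 + N{\left(3 \right)}\right) = 10 \left(-1 - 6\right) = 10 \left(-7\right) = -70$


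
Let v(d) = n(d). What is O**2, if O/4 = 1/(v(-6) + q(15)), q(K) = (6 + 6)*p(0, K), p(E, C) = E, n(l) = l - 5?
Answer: 16/121 ≈ 0.13223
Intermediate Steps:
n(l) = -5 + l
v(d) = -5 + d
q(K) = 0 (q(K) = (6 + 6)*0 = 12*0 = 0)
O = -4/11 (O = 4/((-5 - 6) + 0) = 4/(-11 + 0) = 4/(-11) = 4*(-1/11) = -4/11 ≈ -0.36364)
O**2 = (-4/11)**2 = 16/121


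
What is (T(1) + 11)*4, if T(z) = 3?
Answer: 56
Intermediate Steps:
(T(1) + 11)*4 = (3 + 11)*4 = 14*4 = 56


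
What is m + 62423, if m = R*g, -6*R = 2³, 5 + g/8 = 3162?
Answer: 86245/3 ≈ 28748.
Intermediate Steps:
g = 25256 (g = -40 + 8*3162 = -40 + 25296 = 25256)
R = -4/3 (R = -⅙*2³ = -⅙*8 = -4/3 ≈ -1.3333)
m = -101024/3 (m = -4/3*25256 = -101024/3 ≈ -33675.)
m + 62423 = -101024/3 + 62423 = 86245/3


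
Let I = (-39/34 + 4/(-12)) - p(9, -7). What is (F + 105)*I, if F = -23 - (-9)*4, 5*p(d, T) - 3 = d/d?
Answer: -68617/255 ≈ -269.09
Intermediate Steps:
p(d, T) = 4/5 (p(d, T) = 3/5 + (d/d)/5 = 3/5 + (1/5)*1 = 3/5 + 1/5 = 4/5)
F = 13 (F = -23 - 1*(-36) = -23 + 36 = 13)
I = -1163/510 (I = (-39/34 + 4/(-12)) - 1*4/5 = (-39*1/34 + 4*(-1/12)) - 4/5 = (-39/34 - 1/3) - 4/5 = -151/102 - 4/5 = -1163/510 ≈ -2.2804)
(F + 105)*I = (13 + 105)*(-1163/510) = 118*(-1163/510) = -68617/255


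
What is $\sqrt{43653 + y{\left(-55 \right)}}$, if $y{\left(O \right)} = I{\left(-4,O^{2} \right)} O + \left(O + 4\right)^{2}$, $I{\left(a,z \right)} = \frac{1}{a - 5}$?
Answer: $\frac{\sqrt{416341}}{3} \approx 215.08$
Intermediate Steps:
$I{\left(a,z \right)} = \frac{1}{-5 + a}$
$y{\left(O \right)} = \left(4 + O\right)^{2} - \frac{O}{9}$ ($y{\left(O \right)} = \frac{O}{-5 - 4} + \left(O + 4\right)^{2} = \frac{O}{-9} + \left(4 + O\right)^{2} = - \frac{O}{9} + \left(4 + O\right)^{2} = \left(4 + O\right)^{2} - \frac{O}{9}$)
$\sqrt{43653 + y{\left(-55 \right)}} = \sqrt{43653 - \left(- \frac{55}{9} - \left(4 - 55\right)^{2}\right)} = \sqrt{43653 + \left(\left(-51\right)^{2} + \frac{55}{9}\right)} = \sqrt{43653 + \left(2601 + \frac{55}{9}\right)} = \sqrt{43653 + \frac{23464}{9}} = \sqrt{\frac{416341}{9}} = \frac{\sqrt{416341}}{3}$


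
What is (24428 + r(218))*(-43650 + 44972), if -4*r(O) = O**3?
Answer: -3391762860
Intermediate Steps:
r(O) = -O**3/4
(24428 + r(218))*(-43650 + 44972) = (24428 - 1/4*218**3)*(-43650 + 44972) = (24428 - 1/4*10360232)*1322 = (24428 - 2590058)*1322 = -2565630*1322 = -3391762860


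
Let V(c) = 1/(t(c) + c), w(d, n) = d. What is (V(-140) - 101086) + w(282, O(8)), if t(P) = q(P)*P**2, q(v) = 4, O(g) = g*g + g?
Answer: -7888921039/78260 ≈ -1.0080e+5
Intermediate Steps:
O(g) = g + g**2 (O(g) = g**2 + g = g + g**2)
t(P) = 4*P**2
V(c) = 1/(c + 4*c**2) (V(c) = 1/(4*c**2 + c) = 1/(c + 4*c**2))
(V(-140) - 101086) + w(282, O(8)) = (1/((-140)*(1 + 4*(-140))) - 101086) + 282 = (-1/(140*(1 - 560)) - 101086) + 282 = (-1/140/(-559) - 101086) + 282 = (-1/140*(-1/559) - 101086) + 282 = (1/78260 - 101086) + 282 = -7910990359/78260 + 282 = -7888921039/78260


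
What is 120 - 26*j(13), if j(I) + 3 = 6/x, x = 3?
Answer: 146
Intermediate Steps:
j(I) = -1 (j(I) = -3 + 6/3 = -3 + 6*(⅓) = -3 + 2 = -1)
120 - 26*j(13) = 120 - 26*(-1) = 120 + 26 = 146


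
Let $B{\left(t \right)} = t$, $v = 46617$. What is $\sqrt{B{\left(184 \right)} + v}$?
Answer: $\sqrt{46801} \approx 216.34$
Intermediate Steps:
$\sqrt{B{\left(184 \right)} + v} = \sqrt{184 + 46617} = \sqrt{46801}$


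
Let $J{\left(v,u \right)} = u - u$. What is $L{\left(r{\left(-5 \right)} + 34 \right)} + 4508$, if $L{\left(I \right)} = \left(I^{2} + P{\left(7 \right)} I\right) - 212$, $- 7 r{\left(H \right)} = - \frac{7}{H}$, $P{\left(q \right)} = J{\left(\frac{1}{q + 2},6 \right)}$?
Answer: $\frac{135961}{25} \approx 5438.4$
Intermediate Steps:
$J{\left(v,u \right)} = 0$
$P{\left(q \right)} = 0$
$r{\left(H \right)} = \frac{1}{H}$ ($r{\left(H \right)} = - \frac{\left(-7\right) \frac{1}{H}}{7} = \frac{1}{H}$)
$L{\left(I \right)} = -212 + I^{2}$ ($L{\left(I \right)} = \left(I^{2} + 0 I\right) - 212 = \left(I^{2} + 0\right) - 212 = I^{2} - 212 = -212 + I^{2}$)
$L{\left(r{\left(-5 \right)} + 34 \right)} + 4508 = \left(-212 + \left(\frac{1}{-5} + 34\right)^{2}\right) + 4508 = \left(-212 + \left(- \frac{1}{5} + 34\right)^{2}\right) + 4508 = \left(-212 + \left(\frac{169}{5}\right)^{2}\right) + 4508 = \left(-212 + \frac{28561}{25}\right) + 4508 = \frac{23261}{25} + 4508 = \frac{135961}{25}$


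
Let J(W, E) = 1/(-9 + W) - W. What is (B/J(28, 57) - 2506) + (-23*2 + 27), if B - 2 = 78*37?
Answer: -1395647/531 ≈ -2628.3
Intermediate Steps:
B = 2888 (B = 2 + 78*37 = 2 + 2886 = 2888)
(B/J(28, 57) - 2506) + (-23*2 + 27) = (2888/(((1 - 1*28² + 9*28)/(-9 + 28))) - 2506) + (-23*2 + 27) = (2888/(((1 - 1*784 + 252)/19)) - 2506) + (-46 + 27) = (2888/(((1 - 784 + 252)/19)) - 2506) - 19 = (2888/(((1/19)*(-531))) - 2506) - 19 = (2888/(-531/19) - 2506) - 19 = (2888*(-19/531) - 2506) - 19 = (-54872/531 - 2506) - 19 = -1385558/531 - 19 = -1395647/531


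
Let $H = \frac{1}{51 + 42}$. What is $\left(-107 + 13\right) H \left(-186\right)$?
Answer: $188$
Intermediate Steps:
$H = \frac{1}{93} \approx 0.010753$
$\left(-107 + 13\right) H \left(-186\right) = \left(-107 + 13\right) \frac{1}{93} \left(-186\right) = \left(-94\right) \frac{1}{93} \left(-186\right) = \left(- \frac{94}{93}\right) \left(-186\right) = 188$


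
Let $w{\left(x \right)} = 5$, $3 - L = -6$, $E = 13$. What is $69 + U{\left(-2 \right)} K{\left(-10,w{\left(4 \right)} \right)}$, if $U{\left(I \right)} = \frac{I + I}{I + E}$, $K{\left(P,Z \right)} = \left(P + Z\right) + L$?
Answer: $\frac{743}{11} \approx 67.545$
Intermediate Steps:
$L = 9$ ($L = 3 - -6 = 3 + 6 = 9$)
$K{\left(P,Z \right)} = 9 + P + Z$ ($K{\left(P,Z \right)} = \left(P + Z\right) + 9 = 9 + P + Z$)
$U{\left(I \right)} = \frac{2 I}{13 + I}$ ($U{\left(I \right)} = \frac{I + I}{I + 13} = \frac{2 I}{13 + I}$)
$69 + U{\left(-2 \right)} K{\left(-10,w{\left(4 \right)} \right)} = 69 + 2 \left(-2\right) \frac{1}{13 - 2} \left(9 - 10 + 5\right) = 69 + 2 \left(-2\right) \frac{1}{11} \cdot 4 = 69 - \frac{16}{11} = \frac{743}{11}$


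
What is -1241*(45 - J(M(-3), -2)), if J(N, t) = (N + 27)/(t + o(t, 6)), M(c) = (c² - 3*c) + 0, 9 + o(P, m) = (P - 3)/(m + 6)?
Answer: -8320905/137 ≈ -60737.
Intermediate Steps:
o(P, m) = -9 + (-3 + P)/(6 + m) (o(P, m) = -9 + (P - 3)/(m + 6) = -9 + (-3 + P)/(6 + m))
M(c) = c² - 3*c
J(N, t) = (27 + N)/(-37/4 + 13*t/12) (J(N, t) = (N + 27)/(t + (-57 + t - 9*6)/(6 + 6)) = (27 + N)/(t + (-57 + t - 54)/12) = (27 + N)/(t + (-111 + t)/12) = (27 + N)/(t + (-37/4 + t/12)) = (27 + N)/(-37/4 + 13*t/12))
-1241*(45 - J(M(-3), -2)) = -1241*(45 - 12*(27 - 3*(-3 - 3))/(-111 + 13*(-2))) = -1241*(45 - 12*(27 - 3*(-6))/(-111 - 26)) = -1241*(45 - 12*(27 + 18)/(-137)) = -1241*(45 - 12*(-1)*45/137) = -1241*(45 - 1*(-540/137)) = -1241*(45 + 540/137) = -1241*6705/137 = -8320905/137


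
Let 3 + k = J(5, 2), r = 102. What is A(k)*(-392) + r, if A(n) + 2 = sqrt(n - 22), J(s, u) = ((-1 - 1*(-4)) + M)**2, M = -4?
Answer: 886 - 784*I*sqrt(6) ≈ 886.0 - 1920.4*I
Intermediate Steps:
J(s, u) = 1 (J(s, u) = ((-1 - 1*(-4)) - 4)**2 = ((-1 + 4) - 4)**2 = (3 - 4)**2 = (-1)**2 = 1)
k = -2 (k = -3 + 1 = -2)
A(n) = -2 + sqrt(-22 + n) (A(n) = -2 + sqrt(n - 22) = -2 + sqrt(-22 + n))
A(k)*(-392) + r = (-2 + sqrt(-22 - 2))*(-392) + 102 = (-2 + sqrt(-24))*(-392) + 102 = (-2 + 2*I*sqrt(6))*(-392) + 102 = (784 - 784*I*sqrt(6)) + 102 = 886 - 784*I*sqrt(6)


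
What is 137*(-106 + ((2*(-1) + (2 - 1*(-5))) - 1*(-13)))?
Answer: -12056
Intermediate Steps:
137*(-106 + ((2*(-1) + (2 - 1*(-5))) - 1*(-13))) = 137*(-106 + ((-2 + (2 + 5)) + 13)) = 137*(-106 + ((-2 + 7) + 13)) = 137*(-106 + (5 + 13)) = 137*(-106 + 18) = 137*(-88) = -12056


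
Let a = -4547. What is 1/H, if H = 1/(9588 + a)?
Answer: 5041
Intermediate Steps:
H = 1/5041 (H = 1/(9588 - 4547) = 1/5041 ≈ 0.00019837)
1/H = 1/(1/5041) = 5041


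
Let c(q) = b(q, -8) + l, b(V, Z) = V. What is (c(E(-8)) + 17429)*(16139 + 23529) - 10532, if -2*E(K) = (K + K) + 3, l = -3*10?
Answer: 690430842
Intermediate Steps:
l = -30
E(K) = -3/2 - K (E(K) = -((K + K) + 3)/2 = -(2*K + 3)/2 = -(3 + 2*K)/2 = -3/2 - K)
c(q) = -30 + q (c(q) = q - 30 = -30 + q)
(c(E(-8)) + 17429)*(16139 + 23529) - 10532 = ((-30 + (-3/2 - 1*(-8))) + 17429)*(16139 + 23529) - 10532 = ((-30 + (-3/2 + 8)) + 17429)*39668 - 10532 = ((-30 + 13/2) + 17429)*39668 - 10532 = (-47/2 + 17429)*39668 - 10532 = (34811/2)*39668 - 10532 = 690441374 - 10532 = 690430842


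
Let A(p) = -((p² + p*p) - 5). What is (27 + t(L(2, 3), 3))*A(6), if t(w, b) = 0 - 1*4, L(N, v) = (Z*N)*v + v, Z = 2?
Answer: -1541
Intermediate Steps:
L(N, v) = v + 2*N*v (L(N, v) = (2*N)*v + v = 2*N*v + v = v + 2*N*v)
A(p) = 5 - 2*p² (A(p) = -((p² + p²) - 5) = -(2*p² - 5) = -(-5 + 2*p²) = 5 - 2*p²)
t(w, b) = -4 (t(w, b) = 0 - 4 = -4)
(27 + t(L(2, 3), 3))*A(6) = (27 - 4)*(5 - 2*6²) = 23*(5 - 2*36) = 23*(5 - 72) = 23*(-67) = -1541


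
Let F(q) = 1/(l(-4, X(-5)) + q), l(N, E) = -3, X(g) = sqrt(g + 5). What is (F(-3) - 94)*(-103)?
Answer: 58195/6 ≈ 9699.2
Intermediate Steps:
X(g) = sqrt(5 + g)
F(q) = 1/(-3 + q)
(F(-3) - 94)*(-103) = (1/(-3 - 3) - 94)*(-103) = (1/(-6) - 94)*(-103) = (-1/6 - 94)*(-103) = -565/6*(-103) = 58195/6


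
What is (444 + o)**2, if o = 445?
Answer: 790321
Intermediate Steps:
(444 + o)**2 = (444 + 445)**2 = 889**2 = 790321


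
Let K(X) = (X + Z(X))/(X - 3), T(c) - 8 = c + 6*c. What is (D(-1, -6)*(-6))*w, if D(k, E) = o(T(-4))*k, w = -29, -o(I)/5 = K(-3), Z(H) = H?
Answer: 870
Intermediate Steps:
T(c) = 8 + 7*c (T(c) = 8 + (c + 6*c) = 8 + 7*c)
K(X) = 2*X/(-3 + X) (K(X) = (X + X)/(X - 3) = (2*X)/(-3 + X) = 2*X/(-3 + X))
o(I) = -5 (o(I) = -10*(-3)/(-3 - 3) = -10*(-3)/(-6) = -10*(-3)*(-1)/6 = -5*1 = -5)
D(k, E) = -5*k
(D(-1, -6)*(-6))*w = (-5*(-1)*(-6))*(-29) = (5*(-6))*(-29) = -30*(-29) = 870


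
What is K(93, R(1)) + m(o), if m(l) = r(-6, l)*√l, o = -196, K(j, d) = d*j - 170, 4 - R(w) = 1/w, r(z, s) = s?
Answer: 109 - 2744*I ≈ 109.0 - 2744.0*I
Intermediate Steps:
R(w) = 4 - 1/w
K(j, d) = -170 + d*j
m(l) = l^(3/2) (m(l) = l*√l = l^(3/2))
K(93, R(1)) + m(o) = (-170 + (4 - 1/1)*93) + (-196)^(3/2) = (-170 + (4 - 1*1)*93) - 2744*I = (-170 + (4 - 1)*93) - 2744*I = (-170 + 3*93) - 2744*I = (-170 + 279) - 2744*I = 109 - 2744*I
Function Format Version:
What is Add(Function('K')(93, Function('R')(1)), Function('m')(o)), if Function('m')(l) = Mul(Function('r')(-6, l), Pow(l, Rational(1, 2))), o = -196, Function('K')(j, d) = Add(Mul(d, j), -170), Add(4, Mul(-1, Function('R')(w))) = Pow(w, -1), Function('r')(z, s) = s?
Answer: Add(109, Mul(-2744, I)) ≈ Add(109.00, Mul(-2744.0, I))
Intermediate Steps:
Function('R')(w) = Add(4, Mul(-1, Pow(w, -1)))
Function('K')(j, d) = Add(-170, Mul(d, j))
Function('m')(l) = Pow(l, Rational(3, 2)) (Function('m')(l) = Mul(l, Pow(l, Rational(1, 2))) = Pow(l, Rational(3, 2)))
Add(Function('K')(93, Function('R')(1)), Function('m')(o)) = Add(Add(-170, Mul(Add(4, Mul(-1, Pow(1, -1))), 93)), Pow(-196, Rational(3, 2))) = Add(Add(-170, Mul(Add(4, Mul(-1, 1)), 93)), Mul(-2744, I)) = Add(Add(-170, Mul(Add(4, -1), 93)), Mul(-2744, I)) = Add(Add(-170, Mul(3, 93)), Mul(-2744, I)) = Add(Add(-170, 279), Mul(-2744, I)) = Add(109, Mul(-2744, I))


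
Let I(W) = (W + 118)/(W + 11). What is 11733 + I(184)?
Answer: 2288237/195 ≈ 11735.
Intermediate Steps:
I(W) = (118 + W)/(11 + W)
11733 + I(184) = 11733 + (118 + 184)/(11 + 184) = 11733 + 302/195 = 2288237/195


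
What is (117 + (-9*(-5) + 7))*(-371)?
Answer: -62699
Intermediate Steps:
(117 + (-9*(-5) + 7))*(-371) = (117 + (45 + 7))*(-371) = (117 + 52)*(-371) = 169*(-371) = -62699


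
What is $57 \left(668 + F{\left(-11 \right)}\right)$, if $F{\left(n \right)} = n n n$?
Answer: $-37791$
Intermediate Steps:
$F{\left(n \right)} = n^{3}$ ($F{\left(n \right)} = n n^{2} = n^{3}$)
$57 \left(668 + F{\left(-11 \right)}\right) = 57 \left(668 + \left(-11\right)^{3}\right) = 57 \left(668 - 1331\right) = 57 \left(-663\right) = -37791$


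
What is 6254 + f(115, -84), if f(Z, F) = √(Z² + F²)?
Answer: 6254 + √20281 ≈ 6396.4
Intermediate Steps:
f(Z, F) = √(F² + Z²)
6254 + f(115, -84) = 6254 + √((-84)² + 115²) = 6254 + √(7056 + 13225) = 6254 + √20281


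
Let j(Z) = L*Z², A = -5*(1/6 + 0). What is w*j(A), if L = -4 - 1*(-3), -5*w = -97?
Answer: -485/36 ≈ -13.472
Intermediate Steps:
w = 97/5 (w = -⅕*(-97) = 97/5 ≈ 19.400)
A = -⅚ (A = -5*(1*(⅙) + 0) = -5*(⅙ + 0) = -5*⅙ = -⅚ ≈ -0.83333)
L = -1 (L = -4 + 3 = -1)
j(Z) = -Z²
w*j(A) = 97*(-(-⅚)²)/5 = 97*(-1*25/36)/5 = (97/5)*(-25/36) = -485/36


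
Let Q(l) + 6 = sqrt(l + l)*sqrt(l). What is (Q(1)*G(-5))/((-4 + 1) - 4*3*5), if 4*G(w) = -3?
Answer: -1/14 + sqrt(2)/84 ≈ -0.054593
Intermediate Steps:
G(w) = -3/4 (G(w) = (1/4)*(-3) = -3/4)
Q(l) = -6 + l*sqrt(2) (Q(l) = -6 + sqrt(l + l)*sqrt(l) = -6 + sqrt(2*l)*sqrt(l) = -6 + (sqrt(2)*sqrt(l))*sqrt(l) = -6 + l*sqrt(2))
(Q(1)*G(-5))/((-4 + 1) - 4*3*5) = ((-6 + 1*sqrt(2))*(-3/4))/((-4 + 1) - 4*3*5) = ((-6 + sqrt(2))*(-3/4))/(-3 - 12*5) = (9/2 - 3*sqrt(2)/4)/(-3 - 60) = (9/2 - 3*sqrt(2)/4)/(-63) = (9/2 - 3*sqrt(2)/4)*(-1/63) = -1/14 + sqrt(2)/84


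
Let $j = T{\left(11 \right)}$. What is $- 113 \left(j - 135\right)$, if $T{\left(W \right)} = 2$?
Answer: $15029$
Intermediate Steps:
$j = 2$
$- 113 \left(j - 135\right) = - 113 \left(2 - 135\right) = \left(-113\right) \left(-133\right) = 15029$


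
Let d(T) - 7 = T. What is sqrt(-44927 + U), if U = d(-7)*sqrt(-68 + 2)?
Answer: I*sqrt(44927) ≈ 211.96*I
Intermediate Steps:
d(T) = 7 + T
U = 0 (U = (7 - 7)*sqrt(-68 + 2) = 0*sqrt(-66) = 0*(I*sqrt(66)) = 0)
sqrt(-44927 + U) = sqrt(-44927 + 0) = sqrt(-44927) = I*sqrt(44927)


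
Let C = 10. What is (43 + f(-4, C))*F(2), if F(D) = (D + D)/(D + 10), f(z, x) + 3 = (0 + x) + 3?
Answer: 53/3 ≈ 17.667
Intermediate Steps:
f(z, x) = x (f(z, x) = -3 + ((0 + x) + 3) = -3 + (x + 3) = -3 + (3 + x) = x)
F(D) = 2*D/(10 + D) (F(D) = (2*D)/(10 + D) = 2*D/(10 + D))
(43 + f(-4, C))*F(2) = (43 + 10)*(2*2/(10 + 2)) = 53*(2*2/12) = 53*(2*2*(1/12)) = 53*(⅓) = 53/3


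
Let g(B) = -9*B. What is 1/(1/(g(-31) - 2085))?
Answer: -1806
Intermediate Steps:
1/(1/(g(-31) - 2085)) = 1/(1/(-9*(-31) - 2085)) = 1/(1/(279 - 2085)) = 1/(1/(-1806)) = 1/(-1/1806) = -1806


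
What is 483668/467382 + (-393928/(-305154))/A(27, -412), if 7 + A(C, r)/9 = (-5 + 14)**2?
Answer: 4103383442552/3957801759477 ≈ 1.0368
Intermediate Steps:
A(C, r) = 666 (A(C, r) = -63 + 9*(-5 + 14)**2 = -63 + 9*9**2 = -63 + 9*81 = -63 + 729 = 666)
483668/467382 + (-393928/(-305154))/A(27, -412) = 483668/467382 - 393928/(-305154)/666 = 483668*(1/467382) - 393928*(-1/305154)*(1/666) = 241834/233691 + (196964/152577)*(1/666) = 241834/233691 + 98482/50808141 = 4103383442552/3957801759477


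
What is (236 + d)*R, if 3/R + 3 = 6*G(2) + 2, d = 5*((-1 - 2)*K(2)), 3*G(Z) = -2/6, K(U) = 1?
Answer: -1989/5 ≈ -397.80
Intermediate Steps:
G(Z) = -1/9 (G(Z) = (-2/6)/3 = (-2*1/6)/3 = (1/3)*(-1/3) = -1/9)
d = -15 (d = 5*((-1 - 2)*1) = 5*(-3*1) = 5*(-3) = -15)
R = -9/5 (R = 3/(-3 + (6*(-1/9) + 2)) = 3/(-3 + (-2/3 + 2)) = 3/(-3 + 4/3) = 3/(-5/3) = 3*(-3/5) = -9/5 ≈ -1.8000)
(236 + d)*R = (236 - 15)*(-9/5) = 221*(-9/5) = -1989/5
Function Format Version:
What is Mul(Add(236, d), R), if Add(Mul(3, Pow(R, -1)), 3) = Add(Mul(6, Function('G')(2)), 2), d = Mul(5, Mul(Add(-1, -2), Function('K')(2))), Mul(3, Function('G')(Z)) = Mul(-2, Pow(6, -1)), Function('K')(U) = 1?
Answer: Rational(-1989, 5) ≈ -397.80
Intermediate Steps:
Function('G')(Z) = Rational(-1, 9) (Function('G')(Z) = Mul(Rational(1, 3), Mul(-2, Pow(6, -1))) = Mul(Rational(1, 3), Mul(-2, Rational(1, 6))) = Mul(Rational(1, 3), Rational(-1, 3)) = Rational(-1, 9))
d = -15 (d = Mul(5, Mul(Add(-1, -2), 1)) = Mul(5, Mul(-3, 1)) = Mul(5, -3) = -15)
R = Rational(-9, 5) (R = Mul(3, Pow(Add(-3, Add(Mul(6, Rational(-1, 9)), 2)), -1)) = Mul(3, Pow(Add(-3, Add(Rational(-2, 3), 2)), -1)) = Mul(3, Pow(Add(-3, Rational(4, 3)), -1)) = Mul(3, Pow(Rational(-5, 3), -1)) = Mul(3, Rational(-3, 5)) = Rational(-9, 5) ≈ -1.8000)
Mul(Add(236, d), R) = Mul(Add(236, -15), Rational(-9, 5)) = Mul(221, Rational(-9, 5)) = Rational(-1989, 5)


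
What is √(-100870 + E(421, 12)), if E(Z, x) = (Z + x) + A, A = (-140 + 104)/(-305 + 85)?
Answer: I*√303821430/55 ≈ 316.92*I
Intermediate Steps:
A = 9/55 (A = -36/(-220) = -36*(-1/220) = 9/55 ≈ 0.16364)
E(Z, x) = 9/55 + Z + x (E(Z, x) = (Z + x) + 9/55 = 9/55 + Z + x)
√(-100870 + E(421, 12)) = √(-100870 + (9/55 + 421 + 12)) = √(-100870 + 23824/55) = √(-5524026/55) = I*√303821430/55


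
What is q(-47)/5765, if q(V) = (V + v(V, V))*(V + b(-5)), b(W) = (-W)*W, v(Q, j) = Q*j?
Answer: -155664/5765 ≈ -27.002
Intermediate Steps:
b(W) = -W²
q(V) = (-25 + V)*(V + V²) (q(V) = (V + V*V)*(V - 1*(-5)²) = (V + V²)*(V - 1*25) = (V + V²)*(V - 25) = (V + V²)*(-25 + V) = (-25 + V)*(V + V²))
q(-47)/5765 = -47*(-25 + (-47)² - 24*(-47))/5765 = -47*(-25 + 2209 + 1128)*(1/5765) = -47*3312*(1/5765) = -155664*1/5765 = -155664/5765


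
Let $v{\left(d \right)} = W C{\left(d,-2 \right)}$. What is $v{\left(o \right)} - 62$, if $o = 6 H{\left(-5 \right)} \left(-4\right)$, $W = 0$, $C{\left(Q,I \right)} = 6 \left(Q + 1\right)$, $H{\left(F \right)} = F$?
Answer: $-62$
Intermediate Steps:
$C{\left(Q,I \right)} = 6 + 6 Q$ ($C{\left(Q,I \right)} = 6 \left(1 + Q\right) = 6 + 6 Q$)
$o = 120$ ($o = 6 \left(-5\right) \left(-4\right) = \left(-30\right) \left(-4\right) = 120$)
$v{\left(d \right)} = 0$ ($v{\left(d \right)} = 0 \left(6 + 6 d\right) = 0$)
$v{\left(o \right)} - 62 = 0 - 62 = -62$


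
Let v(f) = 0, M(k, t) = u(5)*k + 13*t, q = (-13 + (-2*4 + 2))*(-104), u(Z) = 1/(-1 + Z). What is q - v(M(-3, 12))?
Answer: 1976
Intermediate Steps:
q = 1976 (q = (-13 + (-8 + 2))*(-104) = (-13 - 6)*(-104) = -19*(-104) = 1976)
M(k, t) = 13*t + k/4 (M(k, t) = k/(-1 + 5) + 13*t = k/4 + 13*t = 13*t + k/4)
q - v(M(-3, 12)) = 1976 - 1*0 = 1976 + 0 = 1976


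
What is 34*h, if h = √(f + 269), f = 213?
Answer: 34*√482 ≈ 746.45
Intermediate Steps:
h = √482 (h = √(213 + 269) = √482 ≈ 21.954)
34*h = 34*√482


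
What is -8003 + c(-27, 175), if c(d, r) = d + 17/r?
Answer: -1405233/175 ≈ -8029.9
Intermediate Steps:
-8003 + c(-27, 175) = -8003 + (-27 + 17/175) = -8003 - 4708/175 = -1405233/175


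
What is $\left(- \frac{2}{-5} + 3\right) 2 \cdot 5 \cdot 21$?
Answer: $714$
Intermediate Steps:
$\left(- \frac{2}{-5} + 3\right) 2 \cdot 5 \cdot 21 = \left(\left(-2\right) \left(- \frac{1}{5}\right) + 3\right) 2 \cdot 5 \cdot 21 = \left(\frac{2}{5} + 3\right) 2 \cdot 5 \cdot 21 = \frac{17}{5} \cdot 2 \cdot 5 \cdot 21 = \frac{34}{5} \cdot 5 \cdot 21 = 34 \cdot 21 = 714$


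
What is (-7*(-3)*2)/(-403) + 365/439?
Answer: 128657/176917 ≈ 0.72722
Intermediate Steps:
(-7*(-3)*2)/(-403) + 365/439 = (21*2)*(-1/403) + 365*(1/439) = 42*(-1/403) + 365/439 = -42/403 + 365/439 = 128657/176917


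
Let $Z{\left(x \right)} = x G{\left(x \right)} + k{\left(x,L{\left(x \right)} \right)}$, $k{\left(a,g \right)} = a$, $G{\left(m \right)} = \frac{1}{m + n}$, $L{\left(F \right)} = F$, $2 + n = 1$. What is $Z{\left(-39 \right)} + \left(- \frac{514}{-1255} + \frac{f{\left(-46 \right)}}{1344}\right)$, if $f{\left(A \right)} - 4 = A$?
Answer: $- \frac{1511891}{40160} \approx -37.647$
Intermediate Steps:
$n = -1$ ($n = -2 + 1 = -1$)
$f{\left(A \right)} = 4 + A$
$G{\left(m \right)} = \frac{1}{-1 + m}$ ($G{\left(m \right)} = \frac{1}{m - 1} = \frac{1}{-1 + m}$)
$Z{\left(x \right)} = x + \frac{x}{-1 + x}$ ($Z{\left(x \right)} = \frac{x}{-1 + x} + x = x + \frac{x}{-1 + x}$)
$Z{\left(-39 \right)} + \left(- \frac{514}{-1255} + \frac{f{\left(-46 \right)}}{1344}\right) = \frac{\left(-39\right)^{2}}{-1 - 39} + \left(- \frac{514}{-1255} + \frac{4 - 46}{1344}\right) = \frac{1521}{-40} - - \frac{15193}{40160} = 1521 \left(- \frac{1}{40}\right) + \left(\frac{514}{1255} - \frac{1}{32}\right) = - \frac{1521}{40} + \frac{15193}{40160} = - \frac{1511891}{40160}$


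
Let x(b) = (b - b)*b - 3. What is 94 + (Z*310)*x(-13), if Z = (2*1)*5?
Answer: -9206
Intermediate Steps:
Z = 10 (Z = 2*5 = 10)
x(b) = -3 (x(b) = 0*b - 3 = 0 - 3 = -3)
94 + (Z*310)*x(-13) = 94 + (10*310)*(-3) = 94 + 3100*(-3) = 94 - 9300 = -9206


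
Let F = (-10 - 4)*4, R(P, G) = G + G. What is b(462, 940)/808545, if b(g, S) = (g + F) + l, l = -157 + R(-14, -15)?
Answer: 73/269515 ≈ 0.00027086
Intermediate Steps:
R(P, G) = 2*G
F = -56 (F = -14*4 = -56)
l = -187 (l = -157 + 2*(-15) = -157 - 30 = -187)
b(g, S) = -243 + g (b(g, S) = (g - 56) - 187 = (-56 + g) - 187 = -243 + g)
b(462, 940)/808545 = (-243 + 462)/808545 = 219*(1/808545) = 73/269515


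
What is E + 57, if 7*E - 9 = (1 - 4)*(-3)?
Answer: 417/7 ≈ 59.571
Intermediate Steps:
E = 18/7 (E = 9/7 + ((1 - 4)*(-3))/7 = 9/7 + (-3*(-3))/7 = 9/7 + (1/7)*9 = 9/7 + 9/7 = 18/7 ≈ 2.5714)
E + 57 = 18/7 + 57 = 417/7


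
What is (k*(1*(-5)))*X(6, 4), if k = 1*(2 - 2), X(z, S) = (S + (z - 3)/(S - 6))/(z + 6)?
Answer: 0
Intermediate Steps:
X(z, S) = (S + (-3 + z)/(-6 + S))/(6 + z)
k = 0 (k = 1*0 = 0)
(k*(1*(-5)))*X(6, 4) = (0*(1*(-5)))*((-3 + 6 + 4² - 6*4)/(-36 - 6*6 + 6*4 + 4*6)) = (0*(-5))*((-3 + 6 + 16 - 24)/(-36 - 36 + 24 + 24)) = 0*(-5/(-24)) = 0*(-1/24*(-5)) = 0*(5/24) = 0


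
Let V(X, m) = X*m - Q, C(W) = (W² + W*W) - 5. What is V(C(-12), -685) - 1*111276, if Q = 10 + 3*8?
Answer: -305165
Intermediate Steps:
Q = 34 (Q = 10 + 24 = 34)
C(W) = -5 + 2*W² (C(W) = (W² + W²) - 5 = 2*W² - 5 = -5 + 2*W²)
V(X, m) = -34 + X*m (V(X, m) = X*m - 1*34 = X*m - 34 = -34 + X*m)
V(C(-12), -685) - 1*111276 = (-34 + (-5 + 2*(-12)²)*(-685)) - 1*111276 = (-34 + (-5 + 2*144)*(-685)) - 111276 = (-34 + (-5 + 288)*(-685)) - 111276 = (-34 + 283*(-685)) - 111276 = (-34 - 193855) - 111276 = -193889 - 111276 = -305165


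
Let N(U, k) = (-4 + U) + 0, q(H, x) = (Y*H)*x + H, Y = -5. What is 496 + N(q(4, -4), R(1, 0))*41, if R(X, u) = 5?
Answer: 3776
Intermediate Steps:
q(H, x) = H - 5*H*x (q(H, x) = (-5*H)*x + H = -5*H*x + H = H - 5*H*x)
N(U, k) = -4 + U
496 + N(q(4, -4), R(1, 0))*41 = 496 + (-4 + 4*(1 - 5*(-4)))*41 = 496 + (-4 + 4*(1 + 20))*41 = 496 + (-4 + 4*21)*41 = 496 + (-4 + 84)*41 = 496 + 80*41 = 496 + 3280 = 3776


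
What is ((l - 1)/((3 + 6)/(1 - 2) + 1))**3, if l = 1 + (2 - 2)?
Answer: 0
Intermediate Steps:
l = 1 (l = 1 + 0 = 1)
((l - 1)/((3 + 6)/(1 - 2) + 1))**3 = ((1 - 1)/((3 + 6)/(1 - 2) + 1))**3 = (0/(9/(-1) + 1))**3 = (0/(9*(-1) + 1))**3 = (0/(-9 + 1))**3 = (0/(-8))**3 = (0*(-1/8))**3 = 0**3 = 0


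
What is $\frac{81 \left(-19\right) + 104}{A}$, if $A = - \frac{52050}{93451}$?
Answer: $\frac{26820437}{10410} \approx 2576.4$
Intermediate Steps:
$A = - \frac{52050}{93451}$ ($A = \left(-52050\right) \frac{1}{93451} = - \frac{52050}{93451} \approx -0.55698$)
$\frac{81 \left(-19\right) + 104}{A} = \frac{81 \left(-19\right) + 104}{- \frac{52050}{93451}} = \left(-1539 + 104\right) \left(- \frac{93451}{52050}\right) = \left(-1435\right) \left(- \frac{93451}{52050}\right) = \frac{26820437}{10410}$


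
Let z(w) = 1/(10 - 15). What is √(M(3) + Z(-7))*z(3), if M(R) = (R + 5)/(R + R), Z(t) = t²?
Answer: -√453/15 ≈ -1.4189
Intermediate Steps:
M(R) = (5 + R)/(2*R) (M(R) = (5 + R)/((2*R)) = (5 + R)*(1/(2*R)) = (5 + R)/(2*R))
z(w) = -⅕ (z(w) = 1/(-5) = -⅕)
√(M(3) + Z(-7))*z(3) = √((½)*(5 + 3)/3 + (-7)²)*(-⅕) = √((½)*(⅓)*8 + 49)*(-⅕) = √(4/3 + 49)*(-⅕) = √(151/3)*(-⅕) = (√453/3)*(-⅕) = -√453/15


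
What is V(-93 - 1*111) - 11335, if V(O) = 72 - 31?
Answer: -11294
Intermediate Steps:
V(O) = 41
V(-93 - 1*111) - 11335 = 41 - 11335 = -11294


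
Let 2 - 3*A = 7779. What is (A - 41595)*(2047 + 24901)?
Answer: -3572280776/3 ≈ -1.1908e+9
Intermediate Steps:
A = -7777/3 (A = ⅔ - ⅓*7779 = ⅔ - 2593 = -7777/3 ≈ -2592.3)
(A - 41595)*(2047 + 24901) = (-7777/3 - 41595)*(2047 + 24901) = -132562/3*26948 = -3572280776/3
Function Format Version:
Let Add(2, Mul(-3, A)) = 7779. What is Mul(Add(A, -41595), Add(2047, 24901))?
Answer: Rational(-3572280776, 3) ≈ -1.1908e+9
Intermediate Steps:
A = Rational(-7777, 3) (A = Add(Rational(2, 3), Mul(Rational(-1, 3), 7779)) = Add(Rational(2, 3), -2593) = Rational(-7777, 3) ≈ -2592.3)
Mul(Add(A, -41595), Add(2047, 24901)) = Mul(Add(Rational(-7777, 3), -41595), Add(2047, 24901)) = Mul(Rational(-132562, 3), 26948) = Rational(-3572280776, 3)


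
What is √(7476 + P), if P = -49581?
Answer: I*√42105 ≈ 205.2*I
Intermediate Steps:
√(7476 + P) = √(7476 - 49581) = √(-42105) = I*√42105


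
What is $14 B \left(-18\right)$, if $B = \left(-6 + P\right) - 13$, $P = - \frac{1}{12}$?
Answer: $4809$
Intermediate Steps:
$P = - \frac{1}{12}$ ($P = \left(-1\right) \frac{1}{12} = - \frac{1}{12} \approx -0.083333$)
$B = - \frac{229}{12}$ ($B = \left(-6 - \frac{1}{12}\right) - 13 = - \frac{73}{12} - 13 = - \frac{229}{12} \approx -19.083$)
$14 B \left(-18\right) = 14 \left(- \frac{229}{12}\right) \left(-18\right) = \left(- \frac{1603}{6}\right) \left(-18\right) = 4809$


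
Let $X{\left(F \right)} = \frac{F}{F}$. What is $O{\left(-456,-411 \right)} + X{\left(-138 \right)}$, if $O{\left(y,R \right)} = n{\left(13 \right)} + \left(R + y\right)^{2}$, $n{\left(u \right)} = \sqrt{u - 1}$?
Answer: $751690 + 2 \sqrt{3} \approx 7.5169 \cdot 10^{5}$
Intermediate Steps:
$n{\left(u \right)} = \sqrt{-1 + u}$
$X{\left(F \right)} = 1$
$O{\left(y,R \right)} = \left(R + y\right)^{2} + 2 \sqrt{3}$ ($O{\left(y,R \right)} = \sqrt{-1 + 13} + \left(R + y\right)^{2} = \sqrt{12} + \left(R + y\right)^{2} = 2 \sqrt{3} + \left(R + y\right)^{2} = \left(R + y\right)^{2} + 2 \sqrt{3}$)
$O{\left(-456,-411 \right)} + X{\left(-138 \right)} = \left(\left(-411 - 456\right)^{2} + 2 \sqrt{3}\right) + 1 = \left(\left(-867\right)^{2} + 2 \sqrt{3}\right) + 1 = \left(751689 + 2 \sqrt{3}\right) + 1 = 751690 + 2 \sqrt{3}$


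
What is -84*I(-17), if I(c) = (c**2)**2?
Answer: -7015764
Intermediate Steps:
I(c) = c**4
-84*I(-17) = -84*(-17)**4 = -84*83521 = -7015764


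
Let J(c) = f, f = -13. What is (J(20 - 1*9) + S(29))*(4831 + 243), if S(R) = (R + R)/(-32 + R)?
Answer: -492178/3 ≈ -1.6406e+5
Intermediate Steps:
J(c) = -13
S(R) = 2*R/(-32 + R) (S(R) = (2*R)/(-32 + R) = 2*R/(-32 + R))
(J(20 - 1*9) + S(29))*(4831 + 243) = (-13 + 2*29/(-32 + 29))*(4831 + 243) = (-13 + 2*29/(-3))*5074 = (-13 + 2*29*(-1/3))*5074 = (-13 - 58/3)*5074 = -97/3*5074 = -492178/3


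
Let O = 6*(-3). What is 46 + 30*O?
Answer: -494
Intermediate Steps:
O = -18
46 + 30*O = 46 + 30*(-18) = 46 - 540 = -494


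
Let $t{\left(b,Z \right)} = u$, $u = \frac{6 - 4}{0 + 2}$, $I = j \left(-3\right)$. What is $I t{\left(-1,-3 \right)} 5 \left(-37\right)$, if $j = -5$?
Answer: $-2775$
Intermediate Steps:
$I = 15$ ($I = \left(-5\right) \left(-3\right) = 15$)
$u = 1$ ($u = \frac{2}{2} = 2 \cdot \frac{1}{2} = 1$)
$t{\left(b,Z \right)} = 1$
$I t{\left(-1,-3 \right)} 5 \left(-37\right) = 15 \cdot 1 \cdot 5 \left(-37\right) = 15 \cdot 5 \left(-37\right) = 75 \left(-37\right) = -2775$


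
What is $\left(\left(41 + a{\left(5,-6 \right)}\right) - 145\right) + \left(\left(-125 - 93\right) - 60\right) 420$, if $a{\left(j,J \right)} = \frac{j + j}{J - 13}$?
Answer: $- \frac{2220426}{19} \approx -1.1686 \cdot 10^{5}$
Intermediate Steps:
$a{\left(j,J \right)} = \frac{2 j}{-13 + J}$
$\left(\left(41 + a{\left(5,-6 \right)}\right) - 145\right) + \left(\left(-125 - 93\right) - 60\right) 420 = \left(\left(41 + 2 \cdot 5 \frac{1}{-13 - 6}\right) - 145\right) + \left(\left(-125 - 93\right) - 60\right) 420 = \left(\left(41 + 2 \cdot 5 \frac{1}{-19}\right) - 145\right) + \left(-218 - 60\right) 420 = \left(\left(41 + 2 \cdot 5 \left(- \frac{1}{19}\right)\right) - 145\right) - 116760 = \left(\left(41 - \frac{10}{19}\right) - 145\right) - 116760 = \left(\frac{769}{19} - 145\right) - 116760 = - \frac{1986}{19} - 116760 = - \frac{2220426}{19}$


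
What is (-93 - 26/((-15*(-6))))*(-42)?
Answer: 58772/15 ≈ 3918.1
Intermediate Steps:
(-93 - 26/((-15*(-6))))*(-42) = (-93 - 26/90)*(-42) = (-93 - 26*1/90)*(-42) = (-93 - 13/45)*(-42) = -4198/45*(-42) = 58772/15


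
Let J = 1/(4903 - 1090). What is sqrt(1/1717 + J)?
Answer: sqrt(36204473130)/6546921 ≈ 0.029063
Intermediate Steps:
J = 1/3813 ≈ 0.00026226
sqrt(1/1717 + J) = sqrt(1/1717 + 1/3813) = sqrt(5530/6546921) = sqrt(36204473130)/6546921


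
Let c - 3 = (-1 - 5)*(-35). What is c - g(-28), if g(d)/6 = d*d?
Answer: -4491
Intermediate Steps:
g(d) = 6*d**2 (g(d) = 6*(d*d) = 6*d**2)
c = 213 (c = 3 + (-1 - 5)*(-35) = 3 - 6*(-35) = 3 + 210 = 213)
c - g(-28) = 213 - 6*(-28)**2 = 213 - 6*784 = 213 - 1*4704 = 213 - 4704 = -4491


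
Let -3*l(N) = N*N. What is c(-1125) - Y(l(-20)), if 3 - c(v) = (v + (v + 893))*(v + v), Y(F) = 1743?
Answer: -3054990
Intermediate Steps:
l(N) = -N²/3 (l(N) = -N*N/3 = -N²/3)
c(v) = 3 - 2*v*(893 + 2*v) (c(v) = 3 - (v + (v + 893))*(v + v) = 3 - (v + (893 + v))*2*v = 3 - (893 + 2*v)*2*v = 3 - 2*v*(893 + 2*v))
c(-1125) - Y(l(-20)) = (3 - 1786*(-1125) - 4*(-1125)²) - 1*1743 = (3 + 2009250 - 4*1265625) - 1743 = (3 + 2009250 - 5062500) - 1743 = -3053247 - 1743 = -3054990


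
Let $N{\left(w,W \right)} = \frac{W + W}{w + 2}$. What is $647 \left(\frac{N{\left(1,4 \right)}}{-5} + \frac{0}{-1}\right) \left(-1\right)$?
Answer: $\frac{5176}{15} \approx 345.07$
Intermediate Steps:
$N{\left(w,W \right)} = \frac{2 W}{2 + w}$
$647 \left(\frac{N{\left(1,4 \right)}}{-5} + \frac{0}{-1}\right) \left(-1\right) = 647 \left(\frac{2 \cdot 4 \frac{1}{2 + 1}}{-5} + \frac{0}{-1}\right) \left(-1\right) = 647 \left(2 \cdot 4 \cdot \frac{1}{3} \left(- \frac{1}{5}\right) + 0 \left(-1\right)\right) \left(-1\right) = 647 \left(2 \cdot 4 \cdot \frac{1}{3} \left(- \frac{1}{5}\right) + 0\right) \left(-1\right) = 647 \left(\frac{8}{3} \left(- \frac{1}{5}\right) + 0\right) \left(-1\right) = 647 \left(- \frac{8}{15} + 0\right) \left(-1\right) = 647 \left(\left(- \frac{8}{15}\right) \left(-1\right)\right) = 647 \cdot \frac{8}{15} = \frac{5176}{15}$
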